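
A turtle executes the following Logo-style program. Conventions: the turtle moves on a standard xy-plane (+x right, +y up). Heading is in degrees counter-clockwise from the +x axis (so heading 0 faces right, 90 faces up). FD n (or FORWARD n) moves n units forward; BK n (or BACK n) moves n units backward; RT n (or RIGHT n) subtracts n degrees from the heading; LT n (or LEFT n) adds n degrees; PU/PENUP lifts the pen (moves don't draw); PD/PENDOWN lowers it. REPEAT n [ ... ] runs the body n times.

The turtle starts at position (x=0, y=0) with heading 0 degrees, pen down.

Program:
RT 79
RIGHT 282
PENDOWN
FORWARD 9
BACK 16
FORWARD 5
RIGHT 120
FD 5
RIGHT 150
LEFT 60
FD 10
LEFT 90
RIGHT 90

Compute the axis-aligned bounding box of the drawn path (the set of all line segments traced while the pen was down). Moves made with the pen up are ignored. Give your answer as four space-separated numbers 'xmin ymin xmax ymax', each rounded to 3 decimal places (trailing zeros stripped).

Answer: -13.147 -4.251 8.999 0.899

Derivation:
Executing turtle program step by step:
Start: pos=(0,0), heading=0, pen down
RT 79: heading 0 -> 281
RT 282: heading 281 -> 359
PD: pen down
FD 9: (0,0) -> (8.999,-0.157) [heading=359, draw]
BK 16: (8.999,-0.157) -> (-6.999,0.122) [heading=359, draw]
FD 5: (-6.999,0.122) -> (-2,0.035) [heading=359, draw]
RT 120: heading 359 -> 239
FD 5: (-2,0.035) -> (-4.575,-4.251) [heading=239, draw]
RT 150: heading 239 -> 89
LT 60: heading 89 -> 149
FD 10: (-4.575,-4.251) -> (-13.147,0.899) [heading=149, draw]
LT 90: heading 149 -> 239
RT 90: heading 239 -> 149
Final: pos=(-13.147,0.899), heading=149, 5 segment(s) drawn

Segment endpoints: x in {-13.147, -6.999, -4.575, -2, 0, 8.999}, y in {-4.251, -0.157, 0, 0.035, 0.122, 0.899}
xmin=-13.147, ymin=-4.251, xmax=8.999, ymax=0.899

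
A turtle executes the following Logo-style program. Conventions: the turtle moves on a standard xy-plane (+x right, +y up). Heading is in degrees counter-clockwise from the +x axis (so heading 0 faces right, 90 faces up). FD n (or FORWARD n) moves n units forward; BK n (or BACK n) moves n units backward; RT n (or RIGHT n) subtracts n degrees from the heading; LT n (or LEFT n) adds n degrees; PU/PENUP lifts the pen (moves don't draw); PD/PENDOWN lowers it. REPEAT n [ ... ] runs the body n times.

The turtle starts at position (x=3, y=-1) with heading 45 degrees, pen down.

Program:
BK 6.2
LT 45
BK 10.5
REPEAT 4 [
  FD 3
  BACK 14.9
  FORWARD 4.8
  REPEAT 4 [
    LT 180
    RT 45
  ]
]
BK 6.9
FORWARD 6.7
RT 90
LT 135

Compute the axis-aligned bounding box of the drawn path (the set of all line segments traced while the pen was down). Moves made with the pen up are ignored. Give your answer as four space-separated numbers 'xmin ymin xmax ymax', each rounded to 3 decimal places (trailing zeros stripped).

Executing turtle program step by step:
Start: pos=(3,-1), heading=45, pen down
BK 6.2: (3,-1) -> (-1.384,-5.384) [heading=45, draw]
LT 45: heading 45 -> 90
BK 10.5: (-1.384,-5.384) -> (-1.384,-15.884) [heading=90, draw]
REPEAT 4 [
  -- iteration 1/4 --
  FD 3: (-1.384,-15.884) -> (-1.384,-12.884) [heading=90, draw]
  BK 14.9: (-1.384,-12.884) -> (-1.384,-27.784) [heading=90, draw]
  FD 4.8: (-1.384,-27.784) -> (-1.384,-22.984) [heading=90, draw]
  REPEAT 4 [
    -- iteration 1/4 --
    LT 180: heading 90 -> 270
    RT 45: heading 270 -> 225
    -- iteration 2/4 --
    LT 180: heading 225 -> 45
    RT 45: heading 45 -> 0
    -- iteration 3/4 --
    LT 180: heading 0 -> 180
    RT 45: heading 180 -> 135
    -- iteration 4/4 --
    LT 180: heading 135 -> 315
    RT 45: heading 315 -> 270
  ]
  -- iteration 2/4 --
  FD 3: (-1.384,-22.984) -> (-1.384,-25.984) [heading=270, draw]
  BK 14.9: (-1.384,-25.984) -> (-1.384,-11.084) [heading=270, draw]
  FD 4.8: (-1.384,-11.084) -> (-1.384,-15.884) [heading=270, draw]
  REPEAT 4 [
    -- iteration 1/4 --
    LT 180: heading 270 -> 90
    RT 45: heading 90 -> 45
    -- iteration 2/4 --
    LT 180: heading 45 -> 225
    RT 45: heading 225 -> 180
    -- iteration 3/4 --
    LT 180: heading 180 -> 0
    RT 45: heading 0 -> 315
    -- iteration 4/4 --
    LT 180: heading 315 -> 135
    RT 45: heading 135 -> 90
  ]
  -- iteration 3/4 --
  FD 3: (-1.384,-15.884) -> (-1.384,-12.884) [heading=90, draw]
  BK 14.9: (-1.384,-12.884) -> (-1.384,-27.784) [heading=90, draw]
  FD 4.8: (-1.384,-27.784) -> (-1.384,-22.984) [heading=90, draw]
  REPEAT 4 [
    -- iteration 1/4 --
    LT 180: heading 90 -> 270
    RT 45: heading 270 -> 225
    -- iteration 2/4 --
    LT 180: heading 225 -> 45
    RT 45: heading 45 -> 0
    -- iteration 3/4 --
    LT 180: heading 0 -> 180
    RT 45: heading 180 -> 135
    -- iteration 4/4 --
    LT 180: heading 135 -> 315
    RT 45: heading 315 -> 270
  ]
  -- iteration 4/4 --
  FD 3: (-1.384,-22.984) -> (-1.384,-25.984) [heading=270, draw]
  BK 14.9: (-1.384,-25.984) -> (-1.384,-11.084) [heading=270, draw]
  FD 4.8: (-1.384,-11.084) -> (-1.384,-15.884) [heading=270, draw]
  REPEAT 4 [
    -- iteration 1/4 --
    LT 180: heading 270 -> 90
    RT 45: heading 90 -> 45
    -- iteration 2/4 --
    LT 180: heading 45 -> 225
    RT 45: heading 225 -> 180
    -- iteration 3/4 --
    LT 180: heading 180 -> 0
    RT 45: heading 0 -> 315
    -- iteration 4/4 --
    LT 180: heading 315 -> 135
    RT 45: heading 135 -> 90
  ]
]
BK 6.9: (-1.384,-15.884) -> (-1.384,-22.784) [heading=90, draw]
FD 6.7: (-1.384,-22.784) -> (-1.384,-16.084) [heading=90, draw]
RT 90: heading 90 -> 0
LT 135: heading 0 -> 135
Final: pos=(-1.384,-16.084), heading=135, 16 segment(s) drawn

Segment endpoints: x in {-1.384, -1.384, -1.384, -1.384, -1.384, -1.384, -1.384, -1.384, -1.384, -1.384, -1.384, -1.384, -1.384, -1.384, -1.384, -1.384, 3}, y in {-27.784, -25.984, -22.984, -22.784, -16.084, -15.884, -15.884, -12.884, -12.884, -11.084, -5.384, -1}
xmin=-1.384, ymin=-27.784, xmax=3, ymax=-1

Answer: -1.384 -27.784 3 -1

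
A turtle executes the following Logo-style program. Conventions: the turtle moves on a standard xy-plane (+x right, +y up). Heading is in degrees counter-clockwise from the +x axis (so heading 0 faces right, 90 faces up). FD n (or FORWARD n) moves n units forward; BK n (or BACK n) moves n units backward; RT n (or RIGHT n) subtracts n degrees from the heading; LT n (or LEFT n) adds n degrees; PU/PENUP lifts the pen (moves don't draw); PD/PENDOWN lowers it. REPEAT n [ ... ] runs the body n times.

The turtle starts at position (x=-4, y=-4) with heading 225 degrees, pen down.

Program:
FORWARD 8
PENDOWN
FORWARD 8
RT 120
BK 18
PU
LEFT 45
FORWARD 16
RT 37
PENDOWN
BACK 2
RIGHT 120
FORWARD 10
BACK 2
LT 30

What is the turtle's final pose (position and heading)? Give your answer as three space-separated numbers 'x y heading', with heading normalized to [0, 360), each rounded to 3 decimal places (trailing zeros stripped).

Executing turtle program step by step:
Start: pos=(-4,-4), heading=225, pen down
FD 8: (-4,-4) -> (-9.657,-9.657) [heading=225, draw]
PD: pen down
FD 8: (-9.657,-9.657) -> (-15.314,-15.314) [heading=225, draw]
RT 120: heading 225 -> 105
BK 18: (-15.314,-15.314) -> (-10.655,-32.7) [heading=105, draw]
PU: pen up
LT 45: heading 105 -> 150
FD 16: (-10.655,-32.7) -> (-24.511,-24.7) [heading=150, move]
RT 37: heading 150 -> 113
PD: pen down
BK 2: (-24.511,-24.7) -> (-23.73,-26.541) [heading=113, draw]
RT 120: heading 113 -> 353
FD 10: (-23.73,-26.541) -> (-13.804,-27.76) [heading=353, draw]
BK 2: (-13.804,-27.76) -> (-15.79,-27.516) [heading=353, draw]
LT 30: heading 353 -> 23
Final: pos=(-15.79,-27.516), heading=23, 6 segment(s) drawn

Answer: -15.79 -27.516 23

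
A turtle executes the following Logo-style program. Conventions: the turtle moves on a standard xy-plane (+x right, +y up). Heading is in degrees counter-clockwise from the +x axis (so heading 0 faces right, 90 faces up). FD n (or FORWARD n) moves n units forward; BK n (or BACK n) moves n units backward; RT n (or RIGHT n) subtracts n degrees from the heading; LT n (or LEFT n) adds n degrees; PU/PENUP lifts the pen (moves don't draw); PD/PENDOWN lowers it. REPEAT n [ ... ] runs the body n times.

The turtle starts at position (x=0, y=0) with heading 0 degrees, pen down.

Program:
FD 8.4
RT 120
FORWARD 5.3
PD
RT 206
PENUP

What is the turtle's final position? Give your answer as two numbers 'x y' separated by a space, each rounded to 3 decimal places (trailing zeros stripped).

Answer: 5.75 -4.59

Derivation:
Executing turtle program step by step:
Start: pos=(0,0), heading=0, pen down
FD 8.4: (0,0) -> (8.4,0) [heading=0, draw]
RT 120: heading 0 -> 240
FD 5.3: (8.4,0) -> (5.75,-4.59) [heading=240, draw]
PD: pen down
RT 206: heading 240 -> 34
PU: pen up
Final: pos=(5.75,-4.59), heading=34, 2 segment(s) drawn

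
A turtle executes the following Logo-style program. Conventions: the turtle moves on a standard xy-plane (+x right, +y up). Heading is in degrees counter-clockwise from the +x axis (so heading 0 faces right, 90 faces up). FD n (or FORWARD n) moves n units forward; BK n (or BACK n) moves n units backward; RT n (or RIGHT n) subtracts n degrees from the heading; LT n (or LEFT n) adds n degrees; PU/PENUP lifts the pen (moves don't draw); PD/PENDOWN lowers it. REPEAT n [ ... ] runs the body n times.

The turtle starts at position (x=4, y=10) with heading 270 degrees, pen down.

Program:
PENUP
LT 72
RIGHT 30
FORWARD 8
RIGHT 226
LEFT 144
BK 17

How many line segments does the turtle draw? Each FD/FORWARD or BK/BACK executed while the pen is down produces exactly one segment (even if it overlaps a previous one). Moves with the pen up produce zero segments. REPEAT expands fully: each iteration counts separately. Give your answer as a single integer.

Answer: 0

Derivation:
Executing turtle program step by step:
Start: pos=(4,10), heading=270, pen down
PU: pen up
LT 72: heading 270 -> 342
RT 30: heading 342 -> 312
FD 8: (4,10) -> (9.353,4.055) [heading=312, move]
RT 226: heading 312 -> 86
LT 144: heading 86 -> 230
BK 17: (9.353,4.055) -> (20.28,17.078) [heading=230, move]
Final: pos=(20.28,17.078), heading=230, 0 segment(s) drawn
Segments drawn: 0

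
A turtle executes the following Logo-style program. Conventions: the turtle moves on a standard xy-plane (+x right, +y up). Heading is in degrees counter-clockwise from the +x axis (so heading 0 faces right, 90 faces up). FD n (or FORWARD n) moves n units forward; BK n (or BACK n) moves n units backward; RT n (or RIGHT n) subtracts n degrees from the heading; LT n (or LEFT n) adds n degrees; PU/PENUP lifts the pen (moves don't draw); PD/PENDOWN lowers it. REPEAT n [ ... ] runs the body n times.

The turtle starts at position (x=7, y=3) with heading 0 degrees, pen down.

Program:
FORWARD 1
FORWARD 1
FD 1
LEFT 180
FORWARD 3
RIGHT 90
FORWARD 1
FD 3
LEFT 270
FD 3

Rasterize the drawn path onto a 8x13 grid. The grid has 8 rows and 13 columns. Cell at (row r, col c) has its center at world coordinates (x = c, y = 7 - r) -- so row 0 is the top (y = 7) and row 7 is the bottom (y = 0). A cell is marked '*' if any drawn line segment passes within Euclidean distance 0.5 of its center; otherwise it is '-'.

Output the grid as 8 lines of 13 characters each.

Answer: -------****--
-------*-----
-------*-----
-------*-----
-------****--
-------------
-------------
-------------

Derivation:
Segment 0: (7,3) -> (8,3)
Segment 1: (8,3) -> (9,3)
Segment 2: (9,3) -> (10,3)
Segment 3: (10,3) -> (7,3)
Segment 4: (7,3) -> (7,4)
Segment 5: (7,4) -> (7,7)
Segment 6: (7,7) -> (10,7)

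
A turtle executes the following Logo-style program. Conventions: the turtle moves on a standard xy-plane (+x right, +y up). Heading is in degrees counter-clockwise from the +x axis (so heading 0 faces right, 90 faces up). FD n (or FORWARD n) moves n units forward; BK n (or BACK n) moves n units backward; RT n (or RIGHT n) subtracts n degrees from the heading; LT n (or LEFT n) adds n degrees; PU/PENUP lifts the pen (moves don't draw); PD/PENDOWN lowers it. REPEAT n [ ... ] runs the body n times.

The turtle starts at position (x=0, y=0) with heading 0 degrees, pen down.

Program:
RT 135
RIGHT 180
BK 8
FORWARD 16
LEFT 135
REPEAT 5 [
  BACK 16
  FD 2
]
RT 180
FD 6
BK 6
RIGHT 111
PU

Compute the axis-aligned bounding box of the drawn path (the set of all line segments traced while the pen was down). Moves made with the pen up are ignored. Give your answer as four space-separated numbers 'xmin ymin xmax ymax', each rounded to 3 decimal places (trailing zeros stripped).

Executing turtle program step by step:
Start: pos=(0,0), heading=0, pen down
RT 135: heading 0 -> 225
RT 180: heading 225 -> 45
BK 8: (0,0) -> (-5.657,-5.657) [heading=45, draw]
FD 16: (-5.657,-5.657) -> (5.657,5.657) [heading=45, draw]
LT 135: heading 45 -> 180
REPEAT 5 [
  -- iteration 1/5 --
  BK 16: (5.657,5.657) -> (21.657,5.657) [heading=180, draw]
  FD 2: (21.657,5.657) -> (19.657,5.657) [heading=180, draw]
  -- iteration 2/5 --
  BK 16: (19.657,5.657) -> (35.657,5.657) [heading=180, draw]
  FD 2: (35.657,5.657) -> (33.657,5.657) [heading=180, draw]
  -- iteration 3/5 --
  BK 16: (33.657,5.657) -> (49.657,5.657) [heading=180, draw]
  FD 2: (49.657,5.657) -> (47.657,5.657) [heading=180, draw]
  -- iteration 4/5 --
  BK 16: (47.657,5.657) -> (63.657,5.657) [heading=180, draw]
  FD 2: (63.657,5.657) -> (61.657,5.657) [heading=180, draw]
  -- iteration 5/5 --
  BK 16: (61.657,5.657) -> (77.657,5.657) [heading=180, draw]
  FD 2: (77.657,5.657) -> (75.657,5.657) [heading=180, draw]
]
RT 180: heading 180 -> 0
FD 6: (75.657,5.657) -> (81.657,5.657) [heading=0, draw]
BK 6: (81.657,5.657) -> (75.657,5.657) [heading=0, draw]
RT 111: heading 0 -> 249
PU: pen up
Final: pos=(75.657,5.657), heading=249, 14 segment(s) drawn

Segment endpoints: x in {-5.657, 0, 5.657, 19.657, 21.657, 33.657, 35.657, 47.657, 49.657, 61.657, 63.657, 75.657, 77.657, 81.657}, y in {-5.657, 0, 5.657, 5.657, 5.657, 5.657, 5.657, 5.657, 5.657}
xmin=-5.657, ymin=-5.657, xmax=81.657, ymax=5.657

Answer: -5.657 -5.657 81.657 5.657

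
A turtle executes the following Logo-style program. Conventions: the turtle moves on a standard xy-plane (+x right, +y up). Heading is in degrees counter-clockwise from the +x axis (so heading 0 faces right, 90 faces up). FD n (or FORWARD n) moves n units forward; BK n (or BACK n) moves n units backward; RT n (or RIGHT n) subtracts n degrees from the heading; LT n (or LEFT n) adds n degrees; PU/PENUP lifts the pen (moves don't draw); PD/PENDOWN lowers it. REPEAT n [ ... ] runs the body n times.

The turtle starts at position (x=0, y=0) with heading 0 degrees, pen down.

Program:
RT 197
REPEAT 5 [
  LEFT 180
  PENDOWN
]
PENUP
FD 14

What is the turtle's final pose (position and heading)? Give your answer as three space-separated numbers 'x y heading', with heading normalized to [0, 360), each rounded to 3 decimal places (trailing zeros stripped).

Answer: 13.388 -4.093 343

Derivation:
Executing turtle program step by step:
Start: pos=(0,0), heading=0, pen down
RT 197: heading 0 -> 163
REPEAT 5 [
  -- iteration 1/5 --
  LT 180: heading 163 -> 343
  PD: pen down
  -- iteration 2/5 --
  LT 180: heading 343 -> 163
  PD: pen down
  -- iteration 3/5 --
  LT 180: heading 163 -> 343
  PD: pen down
  -- iteration 4/5 --
  LT 180: heading 343 -> 163
  PD: pen down
  -- iteration 5/5 --
  LT 180: heading 163 -> 343
  PD: pen down
]
PU: pen up
FD 14: (0,0) -> (13.388,-4.093) [heading=343, move]
Final: pos=(13.388,-4.093), heading=343, 0 segment(s) drawn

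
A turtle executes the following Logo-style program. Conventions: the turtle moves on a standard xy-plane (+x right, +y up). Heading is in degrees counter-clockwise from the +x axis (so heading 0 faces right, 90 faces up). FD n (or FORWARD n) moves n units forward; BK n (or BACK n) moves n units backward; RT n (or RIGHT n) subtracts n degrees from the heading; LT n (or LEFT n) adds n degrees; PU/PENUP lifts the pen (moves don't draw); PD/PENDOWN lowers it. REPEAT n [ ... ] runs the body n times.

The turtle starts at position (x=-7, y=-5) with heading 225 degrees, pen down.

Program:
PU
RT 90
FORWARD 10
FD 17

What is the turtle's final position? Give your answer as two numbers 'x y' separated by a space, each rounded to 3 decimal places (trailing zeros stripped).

Answer: -26.092 14.092

Derivation:
Executing turtle program step by step:
Start: pos=(-7,-5), heading=225, pen down
PU: pen up
RT 90: heading 225 -> 135
FD 10: (-7,-5) -> (-14.071,2.071) [heading=135, move]
FD 17: (-14.071,2.071) -> (-26.092,14.092) [heading=135, move]
Final: pos=(-26.092,14.092), heading=135, 0 segment(s) drawn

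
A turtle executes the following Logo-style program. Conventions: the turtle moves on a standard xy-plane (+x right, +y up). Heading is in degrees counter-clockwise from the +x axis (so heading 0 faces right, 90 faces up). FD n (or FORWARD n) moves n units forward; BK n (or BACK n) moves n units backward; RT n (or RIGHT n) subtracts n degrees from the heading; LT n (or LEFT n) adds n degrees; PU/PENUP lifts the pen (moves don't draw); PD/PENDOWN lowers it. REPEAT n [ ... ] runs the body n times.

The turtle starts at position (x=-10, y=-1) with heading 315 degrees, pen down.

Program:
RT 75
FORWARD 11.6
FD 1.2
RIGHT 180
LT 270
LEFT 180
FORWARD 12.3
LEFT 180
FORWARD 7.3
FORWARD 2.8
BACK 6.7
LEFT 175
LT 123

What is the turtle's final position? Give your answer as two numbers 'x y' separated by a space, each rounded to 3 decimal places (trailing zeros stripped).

Answer: -24.108 -7.635

Derivation:
Executing turtle program step by step:
Start: pos=(-10,-1), heading=315, pen down
RT 75: heading 315 -> 240
FD 11.6: (-10,-1) -> (-15.8,-11.046) [heading=240, draw]
FD 1.2: (-15.8,-11.046) -> (-16.4,-12.085) [heading=240, draw]
RT 180: heading 240 -> 60
LT 270: heading 60 -> 330
LT 180: heading 330 -> 150
FD 12.3: (-16.4,-12.085) -> (-27.052,-5.935) [heading=150, draw]
LT 180: heading 150 -> 330
FD 7.3: (-27.052,-5.935) -> (-20.73,-9.585) [heading=330, draw]
FD 2.8: (-20.73,-9.585) -> (-18.305,-10.985) [heading=330, draw]
BK 6.7: (-18.305,-10.985) -> (-24.108,-7.635) [heading=330, draw]
LT 175: heading 330 -> 145
LT 123: heading 145 -> 268
Final: pos=(-24.108,-7.635), heading=268, 6 segment(s) drawn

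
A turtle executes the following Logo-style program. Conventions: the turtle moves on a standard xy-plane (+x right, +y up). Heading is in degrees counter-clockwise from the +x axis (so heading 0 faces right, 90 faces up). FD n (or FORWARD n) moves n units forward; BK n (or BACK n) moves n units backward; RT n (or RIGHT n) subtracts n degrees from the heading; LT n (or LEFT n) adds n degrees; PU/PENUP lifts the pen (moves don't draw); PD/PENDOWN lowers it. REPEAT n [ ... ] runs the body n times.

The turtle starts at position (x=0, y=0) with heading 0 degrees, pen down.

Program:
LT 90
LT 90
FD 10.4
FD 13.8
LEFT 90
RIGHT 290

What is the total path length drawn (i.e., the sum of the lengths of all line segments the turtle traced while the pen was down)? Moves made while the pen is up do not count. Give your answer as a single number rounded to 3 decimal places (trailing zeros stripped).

Executing turtle program step by step:
Start: pos=(0,0), heading=0, pen down
LT 90: heading 0 -> 90
LT 90: heading 90 -> 180
FD 10.4: (0,0) -> (-10.4,0) [heading=180, draw]
FD 13.8: (-10.4,0) -> (-24.2,0) [heading=180, draw]
LT 90: heading 180 -> 270
RT 290: heading 270 -> 340
Final: pos=(-24.2,0), heading=340, 2 segment(s) drawn

Segment lengths:
  seg 1: (0,0) -> (-10.4,0), length = 10.4
  seg 2: (-10.4,0) -> (-24.2,0), length = 13.8
Total = 24.2

Answer: 24.2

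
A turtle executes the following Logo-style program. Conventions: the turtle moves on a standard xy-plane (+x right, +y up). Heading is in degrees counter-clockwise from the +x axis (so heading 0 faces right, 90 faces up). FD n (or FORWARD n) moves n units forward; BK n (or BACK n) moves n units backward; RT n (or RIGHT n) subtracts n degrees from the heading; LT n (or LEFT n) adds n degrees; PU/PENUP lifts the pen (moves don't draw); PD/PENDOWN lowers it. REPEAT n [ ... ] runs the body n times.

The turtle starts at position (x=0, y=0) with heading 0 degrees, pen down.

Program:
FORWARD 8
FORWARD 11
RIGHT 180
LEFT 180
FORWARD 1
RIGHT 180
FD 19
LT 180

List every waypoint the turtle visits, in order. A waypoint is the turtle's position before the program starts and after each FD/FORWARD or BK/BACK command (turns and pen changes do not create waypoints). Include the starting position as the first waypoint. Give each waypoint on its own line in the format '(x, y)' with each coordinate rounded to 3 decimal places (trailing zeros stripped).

Executing turtle program step by step:
Start: pos=(0,0), heading=0, pen down
FD 8: (0,0) -> (8,0) [heading=0, draw]
FD 11: (8,0) -> (19,0) [heading=0, draw]
RT 180: heading 0 -> 180
LT 180: heading 180 -> 0
FD 1: (19,0) -> (20,0) [heading=0, draw]
RT 180: heading 0 -> 180
FD 19: (20,0) -> (1,0) [heading=180, draw]
LT 180: heading 180 -> 0
Final: pos=(1,0), heading=0, 4 segment(s) drawn
Waypoints (5 total):
(0, 0)
(8, 0)
(19, 0)
(20, 0)
(1, 0)

Answer: (0, 0)
(8, 0)
(19, 0)
(20, 0)
(1, 0)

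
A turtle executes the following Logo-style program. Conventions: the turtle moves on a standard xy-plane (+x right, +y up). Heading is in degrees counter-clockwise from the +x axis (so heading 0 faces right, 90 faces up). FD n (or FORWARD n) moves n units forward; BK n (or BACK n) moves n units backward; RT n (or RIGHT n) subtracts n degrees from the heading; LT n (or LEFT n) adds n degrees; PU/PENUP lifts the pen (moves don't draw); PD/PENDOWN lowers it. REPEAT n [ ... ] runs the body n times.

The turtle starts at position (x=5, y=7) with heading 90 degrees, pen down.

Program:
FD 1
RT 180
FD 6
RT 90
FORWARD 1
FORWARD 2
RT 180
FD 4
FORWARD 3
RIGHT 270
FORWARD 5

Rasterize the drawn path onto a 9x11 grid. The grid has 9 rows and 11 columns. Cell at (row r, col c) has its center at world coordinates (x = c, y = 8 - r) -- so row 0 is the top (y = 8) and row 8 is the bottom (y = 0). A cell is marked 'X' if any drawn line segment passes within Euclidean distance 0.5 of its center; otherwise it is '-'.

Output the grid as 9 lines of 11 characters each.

Segment 0: (5,7) -> (5,8)
Segment 1: (5,8) -> (5,2)
Segment 2: (5,2) -> (4,2)
Segment 3: (4,2) -> (2,2)
Segment 4: (2,2) -> (6,2)
Segment 5: (6,2) -> (9,2)
Segment 6: (9,2) -> (9,7)

Answer: -----X-----
-----X---X-
-----X---X-
-----X---X-
-----X---X-
-----X---X-
--XXXXXXXX-
-----------
-----------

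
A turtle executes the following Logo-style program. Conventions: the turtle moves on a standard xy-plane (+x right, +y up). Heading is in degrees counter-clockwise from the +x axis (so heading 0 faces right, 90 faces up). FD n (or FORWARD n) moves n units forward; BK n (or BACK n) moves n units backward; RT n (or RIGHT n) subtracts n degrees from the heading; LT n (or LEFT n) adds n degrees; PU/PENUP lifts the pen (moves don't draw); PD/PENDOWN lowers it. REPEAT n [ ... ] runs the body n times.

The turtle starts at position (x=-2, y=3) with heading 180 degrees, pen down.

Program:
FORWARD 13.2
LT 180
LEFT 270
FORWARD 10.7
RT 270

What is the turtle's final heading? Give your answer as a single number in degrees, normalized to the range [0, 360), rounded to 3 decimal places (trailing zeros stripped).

Executing turtle program step by step:
Start: pos=(-2,3), heading=180, pen down
FD 13.2: (-2,3) -> (-15.2,3) [heading=180, draw]
LT 180: heading 180 -> 0
LT 270: heading 0 -> 270
FD 10.7: (-15.2,3) -> (-15.2,-7.7) [heading=270, draw]
RT 270: heading 270 -> 0
Final: pos=(-15.2,-7.7), heading=0, 2 segment(s) drawn

Answer: 0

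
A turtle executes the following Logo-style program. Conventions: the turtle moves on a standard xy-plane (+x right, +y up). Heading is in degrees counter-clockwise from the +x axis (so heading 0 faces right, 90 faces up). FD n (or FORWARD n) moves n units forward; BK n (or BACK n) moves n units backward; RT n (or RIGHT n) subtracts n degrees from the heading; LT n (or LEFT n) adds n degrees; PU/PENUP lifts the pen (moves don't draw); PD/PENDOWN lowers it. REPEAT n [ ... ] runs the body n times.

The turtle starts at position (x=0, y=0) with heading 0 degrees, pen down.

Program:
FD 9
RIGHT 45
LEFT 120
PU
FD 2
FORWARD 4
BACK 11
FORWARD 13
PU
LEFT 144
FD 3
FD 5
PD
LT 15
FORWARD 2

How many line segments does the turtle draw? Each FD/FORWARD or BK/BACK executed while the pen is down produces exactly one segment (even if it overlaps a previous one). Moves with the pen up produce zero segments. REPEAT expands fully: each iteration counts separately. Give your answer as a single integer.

Executing turtle program step by step:
Start: pos=(0,0), heading=0, pen down
FD 9: (0,0) -> (9,0) [heading=0, draw]
RT 45: heading 0 -> 315
LT 120: heading 315 -> 75
PU: pen up
FD 2: (9,0) -> (9.518,1.932) [heading=75, move]
FD 4: (9.518,1.932) -> (10.553,5.796) [heading=75, move]
BK 11: (10.553,5.796) -> (7.706,-4.83) [heading=75, move]
FD 13: (7.706,-4.83) -> (11.071,7.727) [heading=75, move]
PU: pen up
LT 144: heading 75 -> 219
FD 3: (11.071,7.727) -> (8.739,5.839) [heading=219, move]
FD 5: (8.739,5.839) -> (4.853,2.693) [heading=219, move]
PD: pen down
LT 15: heading 219 -> 234
FD 2: (4.853,2.693) -> (3.678,1.075) [heading=234, draw]
Final: pos=(3.678,1.075), heading=234, 2 segment(s) drawn
Segments drawn: 2

Answer: 2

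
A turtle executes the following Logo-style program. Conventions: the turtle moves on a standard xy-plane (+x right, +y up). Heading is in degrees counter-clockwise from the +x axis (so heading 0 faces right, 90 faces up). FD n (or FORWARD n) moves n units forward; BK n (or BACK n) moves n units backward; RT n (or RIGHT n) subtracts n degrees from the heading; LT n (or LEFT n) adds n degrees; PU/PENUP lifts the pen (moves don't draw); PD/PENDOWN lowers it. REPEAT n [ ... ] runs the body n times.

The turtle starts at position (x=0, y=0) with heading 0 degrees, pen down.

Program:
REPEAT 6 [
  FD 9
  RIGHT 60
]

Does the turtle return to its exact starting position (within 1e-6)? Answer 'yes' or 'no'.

Executing turtle program step by step:
Start: pos=(0,0), heading=0, pen down
REPEAT 6 [
  -- iteration 1/6 --
  FD 9: (0,0) -> (9,0) [heading=0, draw]
  RT 60: heading 0 -> 300
  -- iteration 2/6 --
  FD 9: (9,0) -> (13.5,-7.794) [heading=300, draw]
  RT 60: heading 300 -> 240
  -- iteration 3/6 --
  FD 9: (13.5,-7.794) -> (9,-15.588) [heading=240, draw]
  RT 60: heading 240 -> 180
  -- iteration 4/6 --
  FD 9: (9,-15.588) -> (0,-15.588) [heading=180, draw]
  RT 60: heading 180 -> 120
  -- iteration 5/6 --
  FD 9: (0,-15.588) -> (-4.5,-7.794) [heading=120, draw]
  RT 60: heading 120 -> 60
  -- iteration 6/6 --
  FD 9: (-4.5,-7.794) -> (0,0) [heading=60, draw]
  RT 60: heading 60 -> 0
]
Final: pos=(0,0), heading=0, 6 segment(s) drawn

Start position: (0, 0)
Final position: (0, 0)
Distance = 0; < 1e-6 -> CLOSED

Answer: yes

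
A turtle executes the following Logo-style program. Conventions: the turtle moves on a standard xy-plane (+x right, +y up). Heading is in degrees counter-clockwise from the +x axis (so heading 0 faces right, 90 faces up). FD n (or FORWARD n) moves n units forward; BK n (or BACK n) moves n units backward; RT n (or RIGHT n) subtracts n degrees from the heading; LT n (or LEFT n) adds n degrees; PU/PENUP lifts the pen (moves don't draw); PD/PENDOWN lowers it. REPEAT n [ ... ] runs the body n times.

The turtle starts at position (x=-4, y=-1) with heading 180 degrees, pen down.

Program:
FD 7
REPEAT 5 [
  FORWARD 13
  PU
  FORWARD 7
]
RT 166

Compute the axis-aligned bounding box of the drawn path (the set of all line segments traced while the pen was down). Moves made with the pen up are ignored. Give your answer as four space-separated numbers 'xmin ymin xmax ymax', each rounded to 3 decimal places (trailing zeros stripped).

Executing turtle program step by step:
Start: pos=(-4,-1), heading=180, pen down
FD 7: (-4,-1) -> (-11,-1) [heading=180, draw]
REPEAT 5 [
  -- iteration 1/5 --
  FD 13: (-11,-1) -> (-24,-1) [heading=180, draw]
  PU: pen up
  FD 7: (-24,-1) -> (-31,-1) [heading=180, move]
  -- iteration 2/5 --
  FD 13: (-31,-1) -> (-44,-1) [heading=180, move]
  PU: pen up
  FD 7: (-44,-1) -> (-51,-1) [heading=180, move]
  -- iteration 3/5 --
  FD 13: (-51,-1) -> (-64,-1) [heading=180, move]
  PU: pen up
  FD 7: (-64,-1) -> (-71,-1) [heading=180, move]
  -- iteration 4/5 --
  FD 13: (-71,-1) -> (-84,-1) [heading=180, move]
  PU: pen up
  FD 7: (-84,-1) -> (-91,-1) [heading=180, move]
  -- iteration 5/5 --
  FD 13: (-91,-1) -> (-104,-1) [heading=180, move]
  PU: pen up
  FD 7: (-104,-1) -> (-111,-1) [heading=180, move]
]
RT 166: heading 180 -> 14
Final: pos=(-111,-1), heading=14, 2 segment(s) drawn

Segment endpoints: x in {-24, -11, -4}, y in {-1, -1, -1}
xmin=-24, ymin=-1, xmax=-4, ymax=-1

Answer: -24 -1 -4 -1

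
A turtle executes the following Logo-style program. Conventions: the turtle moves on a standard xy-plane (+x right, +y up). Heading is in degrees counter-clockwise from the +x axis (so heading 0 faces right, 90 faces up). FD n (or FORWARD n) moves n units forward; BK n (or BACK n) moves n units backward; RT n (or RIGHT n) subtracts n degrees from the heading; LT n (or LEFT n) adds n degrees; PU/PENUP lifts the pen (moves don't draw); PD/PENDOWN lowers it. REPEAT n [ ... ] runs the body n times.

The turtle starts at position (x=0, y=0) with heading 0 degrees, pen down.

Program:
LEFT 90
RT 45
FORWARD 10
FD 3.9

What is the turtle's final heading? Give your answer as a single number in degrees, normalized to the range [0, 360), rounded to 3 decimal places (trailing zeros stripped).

Executing turtle program step by step:
Start: pos=(0,0), heading=0, pen down
LT 90: heading 0 -> 90
RT 45: heading 90 -> 45
FD 10: (0,0) -> (7.071,7.071) [heading=45, draw]
FD 3.9: (7.071,7.071) -> (9.829,9.829) [heading=45, draw]
Final: pos=(9.829,9.829), heading=45, 2 segment(s) drawn

Answer: 45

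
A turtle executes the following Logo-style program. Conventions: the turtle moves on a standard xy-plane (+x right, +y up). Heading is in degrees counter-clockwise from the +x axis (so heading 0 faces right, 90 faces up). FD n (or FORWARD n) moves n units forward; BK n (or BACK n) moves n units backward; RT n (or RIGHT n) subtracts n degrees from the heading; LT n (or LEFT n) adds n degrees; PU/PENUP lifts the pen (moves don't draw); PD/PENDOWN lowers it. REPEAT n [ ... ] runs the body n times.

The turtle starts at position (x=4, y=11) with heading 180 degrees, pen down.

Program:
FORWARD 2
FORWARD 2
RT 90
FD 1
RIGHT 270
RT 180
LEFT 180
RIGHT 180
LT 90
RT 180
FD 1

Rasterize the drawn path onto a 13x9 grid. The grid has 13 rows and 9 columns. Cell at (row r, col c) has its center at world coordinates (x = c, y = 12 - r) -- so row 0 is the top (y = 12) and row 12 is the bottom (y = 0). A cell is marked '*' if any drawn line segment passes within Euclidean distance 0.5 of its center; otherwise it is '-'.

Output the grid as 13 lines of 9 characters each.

Segment 0: (4,11) -> (2,11)
Segment 1: (2,11) -> (0,11)
Segment 2: (0,11) -> (0,12)
Segment 3: (0,12) -> (0,11)

Answer: *--------
*****----
---------
---------
---------
---------
---------
---------
---------
---------
---------
---------
---------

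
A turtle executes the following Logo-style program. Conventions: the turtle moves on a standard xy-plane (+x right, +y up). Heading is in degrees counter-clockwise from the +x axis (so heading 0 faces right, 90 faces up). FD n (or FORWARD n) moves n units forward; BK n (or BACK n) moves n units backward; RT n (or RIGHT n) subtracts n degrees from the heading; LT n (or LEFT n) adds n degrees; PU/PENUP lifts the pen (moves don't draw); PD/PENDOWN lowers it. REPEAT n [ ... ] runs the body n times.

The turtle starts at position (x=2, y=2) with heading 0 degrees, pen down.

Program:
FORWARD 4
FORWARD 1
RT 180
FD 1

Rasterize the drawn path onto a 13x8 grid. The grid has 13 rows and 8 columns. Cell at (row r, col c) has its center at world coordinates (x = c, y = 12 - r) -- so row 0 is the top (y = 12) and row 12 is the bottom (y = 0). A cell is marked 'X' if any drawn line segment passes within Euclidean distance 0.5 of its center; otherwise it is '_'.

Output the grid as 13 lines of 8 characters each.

Answer: ________
________
________
________
________
________
________
________
________
________
__XXXXXX
________
________

Derivation:
Segment 0: (2,2) -> (6,2)
Segment 1: (6,2) -> (7,2)
Segment 2: (7,2) -> (6,2)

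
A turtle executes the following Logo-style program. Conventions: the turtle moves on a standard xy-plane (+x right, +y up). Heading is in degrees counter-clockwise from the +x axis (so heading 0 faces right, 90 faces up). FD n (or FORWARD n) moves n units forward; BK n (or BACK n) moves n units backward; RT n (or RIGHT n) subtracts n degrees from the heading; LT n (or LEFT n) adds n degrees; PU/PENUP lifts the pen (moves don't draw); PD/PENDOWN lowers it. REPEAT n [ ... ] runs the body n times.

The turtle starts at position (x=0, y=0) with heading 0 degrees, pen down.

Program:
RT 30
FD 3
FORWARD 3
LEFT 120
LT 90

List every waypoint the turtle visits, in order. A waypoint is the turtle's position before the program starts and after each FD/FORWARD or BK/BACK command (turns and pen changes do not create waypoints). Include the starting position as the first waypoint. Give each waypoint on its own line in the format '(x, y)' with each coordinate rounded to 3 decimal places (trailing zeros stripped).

Executing turtle program step by step:
Start: pos=(0,0), heading=0, pen down
RT 30: heading 0 -> 330
FD 3: (0,0) -> (2.598,-1.5) [heading=330, draw]
FD 3: (2.598,-1.5) -> (5.196,-3) [heading=330, draw]
LT 120: heading 330 -> 90
LT 90: heading 90 -> 180
Final: pos=(5.196,-3), heading=180, 2 segment(s) drawn
Waypoints (3 total):
(0, 0)
(2.598, -1.5)
(5.196, -3)

Answer: (0, 0)
(2.598, -1.5)
(5.196, -3)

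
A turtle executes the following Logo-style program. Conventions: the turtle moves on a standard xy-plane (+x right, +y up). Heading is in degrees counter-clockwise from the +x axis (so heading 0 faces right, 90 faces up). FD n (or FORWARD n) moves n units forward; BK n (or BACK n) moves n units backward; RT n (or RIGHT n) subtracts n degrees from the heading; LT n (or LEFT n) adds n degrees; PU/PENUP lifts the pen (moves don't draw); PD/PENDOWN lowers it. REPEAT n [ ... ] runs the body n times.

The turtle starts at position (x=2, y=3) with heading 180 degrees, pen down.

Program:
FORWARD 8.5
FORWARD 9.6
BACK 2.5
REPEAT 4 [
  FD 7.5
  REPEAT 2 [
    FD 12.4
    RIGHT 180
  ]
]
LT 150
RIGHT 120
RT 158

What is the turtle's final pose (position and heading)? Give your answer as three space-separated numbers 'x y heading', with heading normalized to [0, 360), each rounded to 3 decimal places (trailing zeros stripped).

Answer: -43.6 3 52

Derivation:
Executing turtle program step by step:
Start: pos=(2,3), heading=180, pen down
FD 8.5: (2,3) -> (-6.5,3) [heading=180, draw]
FD 9.6: (-6.5,3) -> (-16.1,3) [heading=180, draw]
BK 2.5: (-16.1,3) -> (-13.6,3) [heading=180, draw]
REPEAT 4 [
  -- iteration 1/4 --
  FD 7.5: (-13.6,3) -> (-21.1,3) [heading=180, draw]
  REPEAT 2 [
    -- iteration 1/2 --
    FD 12.4: (-21.1,3) -> (-33.5,3) [heading=180, draw]
    RT 180: heading 180 -> 0
    -- iteration 2/2 --
    FD 12.4: (-33.5,3) -> (-21.1,3) [heading=0, draw]
    RT 180: heading 0 -> 180
  ]
  -- iteration 2/4 --
  FD 7.5: (-21.1,3) -> (-28.6,3) [heading=180, draw]
  REPEAT 2 [
    -- iteration 1/2 --
    FD 12.4: (-28.6,3) -> (-41,3) [heading=180, draw]
    RT 180: heading 180 -> 0
    -- iteration 2/2 --
    FD 12.4: (-41,3) -> (-28.6,3) [heading=0, draw]
    RT 180: heading 0 -> 180
  ]
  -- iteration 3/4 --
  FD 7.5: (-28.6,3) -> (-36.1,3) [heading=180, draw]
  REPEAT 2 [
    -- iteration 1/2 --
    FD 12.4: (-36.1,3) -> (-48.5,3) [heading=180, draw]
    RT 180: heading 180 -> 0
    -- iteration 2/2 --
    FD 12.4: (-48.5,3) -> (-36.1,3) [heading=0, draw]
    RT 180: heading 0 -> 180
  ]
  -- iteration 4/4 --
  FD 7.5: (-36.1,3) -> (-43.6,3) [heading=180, draw]
  REPEAT 2 [
    -- iteration 1/2 --
    FD 12.4: (-43.6,3) -> (-56,3) [heading=180, draw]
    RT 180: heading 180 -> 0
    -- iteration 2/2 --
    FD 12.4: (-56,3) -> (-43.6,3) [heading=0, draw]
    RT 180: heading 0 -> 180
  ]
]
LT 150: heading 180 -> 330
RT 120: heading 330 -> 210
RT 158: heading 210 -> 52
Final: pos=(-43.6,3), heading=52, 15 segment(s) drawn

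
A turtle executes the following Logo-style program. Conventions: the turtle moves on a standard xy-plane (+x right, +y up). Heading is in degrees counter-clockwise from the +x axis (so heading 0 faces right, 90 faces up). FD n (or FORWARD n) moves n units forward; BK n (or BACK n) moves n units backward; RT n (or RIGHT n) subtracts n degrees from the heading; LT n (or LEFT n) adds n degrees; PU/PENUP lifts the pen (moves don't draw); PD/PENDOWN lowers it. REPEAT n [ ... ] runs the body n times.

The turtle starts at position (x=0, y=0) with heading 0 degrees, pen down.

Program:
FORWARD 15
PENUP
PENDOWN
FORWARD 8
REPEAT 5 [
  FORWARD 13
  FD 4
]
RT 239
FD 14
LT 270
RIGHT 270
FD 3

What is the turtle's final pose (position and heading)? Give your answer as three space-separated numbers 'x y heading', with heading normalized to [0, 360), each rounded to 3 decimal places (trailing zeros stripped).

Executing turtle program step by step:
Start: pos=(0,0), heading=0, pen down
FD 15: (0,0) -> (15,0) [heading=0, draw]
PU: pen up
PD: pen down
FD 8: (15,0) -> (23,0) [heading=0, draw]
REPEAT 5 [
  -- iteration 1/5 --
  FD 13: (23,0) -> (36,0) [heading=0, draw]
  FD 4: (36,0) -> (40,0) [heading=0, draw]
  -- iteration 2/5 --
  FD 13: (40,0) -> (53,0) [heading=0, draw]
  FD 4: (53,0) -> (57,0) [heading=0, draw]
  -- iteration 3/5 --
  FD 13: (57,0) -> (70,0) [heading=0, draw]
  FD 4: (70,0) -> (74,0) [heading=0, draw]
  -- iteration 4/5 --
  FD 13: (74,0) -> (87,0) [heading=0, draw]
  FD 4: (87,0) -> (91,0) [heading=0, draw]
  -- iteration 5/5 --
  FD 13: (91,0) -> (104,0) [heading=0, draw]
  FD 4: (104,0) -> (108,0) [heading=0, draw]
]
RT 239: heading 0 -> 121
FD 14: (108,0) -> (100.789,12) [heading=121, draw]
LT 270: heading 121 -> 31
RT 270: heading 31 -> 121
FD 3: (100.789,12) -> (99.244,14.572) [heading=121, draw]
Final: pos=(99.244,14.572), heading=121, 14 segment(s) drawn

Answer: 99.244 14.572 121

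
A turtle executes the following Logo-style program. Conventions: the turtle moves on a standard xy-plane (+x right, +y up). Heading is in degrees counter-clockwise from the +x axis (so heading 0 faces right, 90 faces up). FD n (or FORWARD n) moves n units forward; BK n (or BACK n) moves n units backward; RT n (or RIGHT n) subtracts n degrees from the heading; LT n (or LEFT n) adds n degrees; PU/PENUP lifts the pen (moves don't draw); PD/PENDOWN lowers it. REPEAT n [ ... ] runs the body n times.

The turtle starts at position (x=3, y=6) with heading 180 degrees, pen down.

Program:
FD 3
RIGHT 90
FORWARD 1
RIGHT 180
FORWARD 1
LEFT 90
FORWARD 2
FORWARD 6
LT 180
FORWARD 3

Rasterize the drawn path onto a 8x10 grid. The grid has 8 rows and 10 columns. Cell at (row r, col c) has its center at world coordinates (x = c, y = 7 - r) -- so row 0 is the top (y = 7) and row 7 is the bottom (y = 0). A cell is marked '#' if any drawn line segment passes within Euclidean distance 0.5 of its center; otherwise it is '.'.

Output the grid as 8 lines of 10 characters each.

Answer: #.........
#########.
..........
..........
..........
..........
..........
..........

Derivation:
Segment 0: (3,6) -> (0,6)
Segment 1: (0,6) -> (0,7)
Segment 2: (0,7) -> (0,6)
Segment 3: (0,6) -> (2,6)
Segment 4: (2,6) -> (8,6)
Segment 5: (8,6) -> (5,6)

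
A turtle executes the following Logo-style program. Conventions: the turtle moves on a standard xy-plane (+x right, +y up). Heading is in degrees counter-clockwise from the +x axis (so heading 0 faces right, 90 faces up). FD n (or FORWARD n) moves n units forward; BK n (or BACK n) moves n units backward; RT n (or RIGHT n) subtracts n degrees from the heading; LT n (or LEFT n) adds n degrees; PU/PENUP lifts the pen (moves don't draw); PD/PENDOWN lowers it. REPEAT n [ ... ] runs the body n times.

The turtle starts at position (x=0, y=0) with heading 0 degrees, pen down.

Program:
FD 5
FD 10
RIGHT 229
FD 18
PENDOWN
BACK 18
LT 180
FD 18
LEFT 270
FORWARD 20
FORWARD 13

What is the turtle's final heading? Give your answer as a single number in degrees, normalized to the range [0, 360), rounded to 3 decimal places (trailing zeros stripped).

Executing turtle program step by step:
Start: pos=(0,0), heading=0, pen down
FD 5: (0,0) -> (5,0) [heading=0, draw]
FD 10: (5,0) -> (15,0) [heading=0, draw]
RT 229: heading 0 -> 131
FD 18: (15,0) -> (3.191,13.585) [heading=131, draw]
PD: pen down
BK 18: (3.191,13.585) -> (15,0) [heading=131, draw]
LT 180: heading 131 -> 311
FD 18: (15,0) -> (26.809,-13.585) [heading=311, draw]
LT 270: heading 311 -> 221
FD 20: (26.809,-13.585) -> (11.715,-26.706) [heading=221, draw]
FD 13: (11.715,-26.706) -> (1.904,-35.235) [heading=221, draw]
Final: pos=(1.904,-35.235), heading=221, 7 segment(s) drawn

Answer: 221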